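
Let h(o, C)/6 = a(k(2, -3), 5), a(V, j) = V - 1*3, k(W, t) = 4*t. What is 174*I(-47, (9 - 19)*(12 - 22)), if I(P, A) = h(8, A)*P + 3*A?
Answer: 788220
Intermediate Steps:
a(V, j) = -3 + V (a(V, j) = V - 3 = -3 + V)
h(o, C) = -90 (h(o, C) = 6*(-3 + 4*(-3)) = 6*(-3 - 12) = 6*(-15) = -90)
I(P, A) = -90*P + 3*A
174*I(-47, (9 - 19)*(12 - 22)) = 174*(-90*(-47) + 3*((9 - 19)*(12 - 22))) = 174*(4230 + 3*(-10*(-10))) = 174*(4230 + 3*100) = 174*(4230 + 300) = 174*4530 = 788220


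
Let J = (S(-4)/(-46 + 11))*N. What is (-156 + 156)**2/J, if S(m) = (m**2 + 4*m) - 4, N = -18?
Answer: 0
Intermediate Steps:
S(m) = -4 + m**2 + 4*m
J = -72/35 (J = ((-4 + (-4)**2 + 4*(-4))/(-46 + 11))*(-18) = ((-4 + 16 - 16)/(-35))*(-18) = -4*(-1/35)*(-18) = (4/35)*(-18) = -72/35 ≈ -2.0571)
(-156 + 156)**2/J = (-156 + 156)**2/(-72/35) = 0**2*(-35/72) = 0*(-35/72) = 0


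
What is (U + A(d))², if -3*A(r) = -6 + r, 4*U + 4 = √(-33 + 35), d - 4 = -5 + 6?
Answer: 41/72 - √2/3 ≈ 0.098040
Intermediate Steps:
d = 5 (d = 4 + (-5 + 6) = 4 + 1 = 5)
U = -1 + √2/4 (U = -1 + √(-33 + 35)/4 = -1 + √2/4 ≈ -0.64645)
A(r) = 2 - r/3 (A(r) = -(-6 + r)/3 = 2 - r/3)
(U + A(d))² = ((-1 + √2/4) + (2 - ⅓*5))² = ((-1 + √2/4) + (2 - 5/3))² = ((-1 + √2/4) + ⅓)² = (-⅔ + √2/4)²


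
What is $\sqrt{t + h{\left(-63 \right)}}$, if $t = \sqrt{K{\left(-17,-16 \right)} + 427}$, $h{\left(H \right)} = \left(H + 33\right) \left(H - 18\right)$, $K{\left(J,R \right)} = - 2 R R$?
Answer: $\sqrt{2430 + i \sqrt{85}} \approx 49.295 + 0.09351 i$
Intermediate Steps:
$K{\left(J,R \right)} = - 2 R^{2}$
$h{\left(H \right)} = \left(-18 + H\right) \left(33 + H\right)$ ($h{\left(H \right)} = \left(33 + H\right) \left(-18 + H\right) = \left(-18 + H\right) \left(33 + H\right)$)
$t = i \sqrt{85}$ ($t = \sqrt{- 2 \left(-16\right)^{2} + 427} = \sqrt{\left(-2\right) 256 + 427} = \sqrt{-512 + 427} = \sqrt{-85} = i \sqrt{85} \approx 9.2195 i$)
$\sqrt{t + h{\left(-63 \right)}} = \sqrt{i \sqrt{85} + \left(-594 + \left(-63\right)^{2} + 15 \left(-63\right)\right)} = \sqrt{i \sqrt{85} - -2430} = \sqrt{i \sqrt{85} + 2430} = \sqrt{2430 + i \sqrt{85}}$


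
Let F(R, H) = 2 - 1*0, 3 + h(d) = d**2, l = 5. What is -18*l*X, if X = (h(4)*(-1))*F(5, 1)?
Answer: 2340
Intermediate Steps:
h(d) = -3 + d**2
F(R, H) = 2 (F(R, H) = 2 + 0 = 2)
X = -26 (X = ((-3 + 4**2)*(-1))*2 = ((-3 + 16)*(-1))*2 = (13*(-1))*2 = -13*2 = -26)
-18*l*X = -90*(-26) = -18*(-130) = 2340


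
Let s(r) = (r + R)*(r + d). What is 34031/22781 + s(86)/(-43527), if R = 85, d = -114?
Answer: 48192205/30048139 ≈ 1.6038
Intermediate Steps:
s(r) = (-114 + r)*(85 + r) (s(r) = (r + 85)*(r - 114) = (85 + r)*(-114 + r) = (-114 + r)*(85 + r))
34031/22781 + s(86)/(-43527) = 34031/22781 + (-9690 + 86² - 29*86)/(-43527) = 34031*(1/22781) + (-9690 + 7396 - 2494)*(-1/43527) = 34031/22781 - 4788*(-1/43527) = 34031/22781 + 1596/14509 = 48192205/30048139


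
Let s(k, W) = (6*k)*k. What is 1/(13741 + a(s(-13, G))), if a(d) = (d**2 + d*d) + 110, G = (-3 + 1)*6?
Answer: 1/2070243 ≈ 4.8304e-7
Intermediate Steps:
G = -12 (G = -2*6 = -12)
s(k, W) = 6*k**2
a(d) = 110 + 2*d**2 (a(d) = (d**2 + d**2) + 110 = 2*d**2 + 110 = 110 + 2*d**2)
1/(13741 + a(s(-13, G))) = 1/(13741 + (110 + 2*(6*(-13)**2)**2)) = 1/(13741 + (110 + 2*(6*169)**2)) = 1/(13741 + (110 + 2*1014**2)) = 1/(13741 + (110 + 2*1028196)) = 1/(13741 + (110 + 2056392)) = 1/(13741 + 2056502) = 1/2070243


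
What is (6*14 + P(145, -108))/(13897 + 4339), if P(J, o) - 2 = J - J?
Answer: 43/9118 ≈ 0.0047159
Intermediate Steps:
P(J, o) = 2 (P(J, o) = 2 + (J - J) = 2 + 0 = 2)
(6*14 + P(145, -108))/(13897 + 4339) = (6*14 + 2)/(13897 + 4339) = (84 + 2)/18236 = 86*(1/18236) = 43/9118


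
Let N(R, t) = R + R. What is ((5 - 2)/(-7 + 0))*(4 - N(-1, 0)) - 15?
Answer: -123/7 ≈ -17.571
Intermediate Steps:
N(R, t) = 2*R
((5 - 2)/(-7 + 0))*(4 - N(-1, 0)) - 15 = ((5 - 2)/(-7 + 0))*(4 - 2*(-1)) - 15 = (3/(-7))*(4 - 1*(-2)) - 15 = (3*(-1/7))*(4 + 2) - 15 = -3/7*6 - 15 = -18/7 - 15 = -123/7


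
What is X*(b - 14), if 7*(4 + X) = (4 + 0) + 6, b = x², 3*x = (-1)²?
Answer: 250/7 ≈ 35.714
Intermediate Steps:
x = ⅓ (x = (⅓)*(-1)² = (⅓)*1 = ⅓ ≈ 0.33333)
b = ⅑ (b = (⅓)² = ⅑ ≈ 0.11111)
X = -18/7 (X = -4 + ((4 + 0) + 6)/7 = -4 + (4 + 6)/7 = -4 + (⅐)*10 = -4 + 10/7 = -18/7 ≈ -2.5714)
X*(b - 14) = -18*(⅑ - 14)/7 = -18/7*(-125/9) = 250/7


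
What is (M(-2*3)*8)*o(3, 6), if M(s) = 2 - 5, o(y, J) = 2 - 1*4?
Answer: 48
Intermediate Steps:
o(y, J) = -2 (o(y, J) = 2 - 4 = -2)
M(s) = -3
(M(-2*3)*8)*o(3, 6) = -3*8*(-2) = -24*(-2) = 48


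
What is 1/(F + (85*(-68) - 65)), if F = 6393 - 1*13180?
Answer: -1/12632 ≈ -7.9164e-5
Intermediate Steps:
F = -6787 (F = 6393 - 13180 = -6787)
1/(F + (85*(-68) - 65)) = 1/(-6787 + (85*(-68) - 65)) = 1/(-6787 + (-5780 - 65)) = 1/(-6787 - 5845) = 1/(-12632) = -1/12632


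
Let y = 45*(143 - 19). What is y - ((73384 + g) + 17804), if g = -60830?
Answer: -24778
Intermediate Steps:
y = 5580 (y = 45*124 = 5580)
y - ((73384 + g) + 17804) = 5580 - ((73384 - 60830) + 17804) = 5580 - (12554 + 17804) = 5580 - 1*30358 = 5580 - 30358 = -24778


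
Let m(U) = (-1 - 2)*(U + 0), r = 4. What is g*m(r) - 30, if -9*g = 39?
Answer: 22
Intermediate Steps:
g = -13/3 (g = -⅑*39 = -13/3 ≈ -4.3333)
m(U) = -3*U
g*m(r) - 30 = -(-13)*4 - 30 = -13/3*(-12) - 30 = 52 - 30 = 22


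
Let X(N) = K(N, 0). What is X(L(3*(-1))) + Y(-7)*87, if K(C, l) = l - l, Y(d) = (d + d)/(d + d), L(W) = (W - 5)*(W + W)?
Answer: 87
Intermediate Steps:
L(W) = 2*W*(-5 + W) (L(W) = (-5 + W)*(2*W) = 2*W*(-5 + W))
Y(d) = 1 (Y(d) = (2*d)/((2*d)) = (2*d)*(1/(2*d)) = 1)
K(C, l) = 0
X(N) = 0
X(L(3*(-1))) + Y(-7)*87 = 0 + 1*87 = 0 + 87 = 87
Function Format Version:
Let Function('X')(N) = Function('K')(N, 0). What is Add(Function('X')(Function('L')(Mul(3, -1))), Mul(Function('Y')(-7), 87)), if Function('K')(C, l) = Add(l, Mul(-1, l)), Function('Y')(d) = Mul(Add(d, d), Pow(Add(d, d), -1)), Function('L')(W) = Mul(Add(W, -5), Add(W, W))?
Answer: 87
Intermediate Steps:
Function('L')(W) = Mul(2, W, Add(-5, W)) (Function('L')(W) = Mul(Add(-5, W), Mul(2, W)) = Mul(2, W, Add(-5, W)))
Function('Y')(d) = 1 (Function('Y')(d) = Mul(Mul(2, d), Pow(Mul(2, d), -1)) = Mul(Mul(2, d), Mul(Rational(1, 2), Pow(d, -1))) = 1)
Function('K')(C, l) = 0
Function('X')(N) = 0
Add(Function('X')(Function('L')(Mul(3, -1))), Mul(Function('Y')(-7), 87)) = Add(0, Mul(1, 87)) = Add(0, 87) = 87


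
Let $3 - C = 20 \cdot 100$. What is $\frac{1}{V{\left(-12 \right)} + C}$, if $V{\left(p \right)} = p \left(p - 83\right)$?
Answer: $- \frac{1}{857} \approx -0.0011669$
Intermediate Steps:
$V{\left(p \right)} = p \left(-83 + p\right)$
$C = -1997$ ($C = 3 - 20 \cdot 100 = 3 - 2000 = -1997$)
$\frac{1}{V{\left(-12 \right)} + C} = \frac{1}{- 12 \left(-83 - 12\right) - 1997} = \frac{1}{\left(-12\right) \left(-95\right) - 1997} = \frac{1}{1140 - 1997} = \frac{1}{-857} = - \frac{1}{857}$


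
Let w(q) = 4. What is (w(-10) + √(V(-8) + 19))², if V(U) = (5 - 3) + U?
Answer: (4 + √13)² ≈ 57.844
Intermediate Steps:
V(U) = 2 + U
(w(-10) + √(V(-8) + 19))² = (4 + √((2 - 8) + 19))² = (4 + √(-6 + 19))² = (4 + √13)²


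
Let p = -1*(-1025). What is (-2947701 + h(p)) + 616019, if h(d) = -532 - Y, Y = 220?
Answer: -2332434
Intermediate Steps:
p = 1025
h(d) = -752 (h(d) = -532 - 1*220 = -532 - 220 = -752)
(-2947701 + h(p)) + 616019 = (-2947701 - 752) + 616019 = -2948453 + 616019 = -2332434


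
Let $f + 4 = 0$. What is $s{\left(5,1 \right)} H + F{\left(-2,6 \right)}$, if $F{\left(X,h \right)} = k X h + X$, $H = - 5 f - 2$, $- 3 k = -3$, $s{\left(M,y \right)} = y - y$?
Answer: $-14$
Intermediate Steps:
$f = -4$ ($f = -4 + 0 = -4$)
$s{\left(M,y \right)} = 0$
$k = 1$ ($k = \left(- \frac{1}{3}\right) \left(-3\right) = 1$)
$H = 18$ ($H = \left(-5\right) \left(-4\right) - 2 = 20 - 2 = 18$)
$F{\left(X,h \right)} = X + X h$ ($F{\left(X,h \right)} = 1 X h + X = X h + X = X + X h$)
$s{\left(5,1 \right)} H + F{\left(-2,6 \right)} = 0 \cdot 18 - 2 \left(1 + 6\right) = 0 - 14 = -14$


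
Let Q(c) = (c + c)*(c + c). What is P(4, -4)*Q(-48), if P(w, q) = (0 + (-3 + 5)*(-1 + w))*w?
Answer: 221184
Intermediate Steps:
Q(c) = 4*c**2 (Q(c) = (2*c)*(2*c) = 4*c**2)
P(w, q) = w*(-2 + 2*w) (P(w, q) = (0 + 2*(-1 + w))*w = (0 + (-2 + 2*w))*w = (-2 + 2*w)*w = w*(-2 + 2*w))
P(4, -4)*Q(-48) = (2*4*(-1 + 4))*(4*(-48)**2) = (2*4*3)*(4*2304) = 24*9216 = 221184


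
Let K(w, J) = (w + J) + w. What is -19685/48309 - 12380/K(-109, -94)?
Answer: 16442325/418678 ≈ 39.272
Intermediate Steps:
K(w, J) = J + 2*w (K(w, J) = (J + w) + w = J + 2*w)
-19685/48309 - 12380/K(-109, -94) = -19685/48309 - 12380/(-94 + 2*(-109)) = -19685*1/48309 - 12380/(-94 - 218) = -19685/48309 - 12380/(-312) = -19685/48309 - 12380*(-1/312) = -19685/48309 + 3095/78 = 16442325/418678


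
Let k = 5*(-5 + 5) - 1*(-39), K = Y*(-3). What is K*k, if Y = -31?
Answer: 3627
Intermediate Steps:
K = 93 (K = -31*(-3) = 93)
k = 39 (k = 5*0 + 39 = 0 + 39 = 39)
K*k = 93*39 = 3627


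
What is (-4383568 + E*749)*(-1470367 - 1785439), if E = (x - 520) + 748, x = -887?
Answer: 15879083535154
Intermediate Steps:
E = -659 (E = (-887 - 520) + 748 = -1407 + 748 = -659)
(-4383568 + E*749)*(-1470367 - 1785439) = (-4383568 - 659*749)*(-1470367 - 1785439) = (-4383568 - 493591)*(-3255806) = -4877159*(-3255806) = 15879083535154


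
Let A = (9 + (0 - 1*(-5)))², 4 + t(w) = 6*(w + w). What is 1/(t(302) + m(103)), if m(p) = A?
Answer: 1/3816 ≈ 0.00026205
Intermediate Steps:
t(w) = -4 + 12*w (t(w) = -4 + 6*(w + w) = -4 + 6*(2*w) = -4 + 12*w)
A = 196 (A = (9 + (0 + 5))² = (9 + 5)² = 14² = 196)
m(p) = 196
1/(t(302) + m(103)) = 1/((-4 + 12*302) + 196) = 1/((-4 + 3624) + 196) = 1/(3620 + 196) = 1/3816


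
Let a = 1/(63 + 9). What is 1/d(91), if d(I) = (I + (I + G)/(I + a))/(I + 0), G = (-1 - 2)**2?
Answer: 596323/603523 ≈ 0.98807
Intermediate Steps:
G = 9 (G = (-3)**2 = 9)
a = 1/72 ≈ 0.013889
d(I) = (I + (9 + I)/(1/72 + I))/I (d(I) = (I + (I + 9)/(I + 1/72))/(I + 0) = (I + (9 + I)/(1/72 + I))/I)
1/d(91) = 1/((648 + 72*91**2 + 73*91)/(91*(1 + 72*91))) = 1/((648 + 72*8281 + 6643)/(91*(1 + 6552))) = 1/((1/91)*(648 + 596232 + 6643)/6553) = 1/((1/91)*(1/6553)*603523) = 1/(603523/596323) = 596323/603523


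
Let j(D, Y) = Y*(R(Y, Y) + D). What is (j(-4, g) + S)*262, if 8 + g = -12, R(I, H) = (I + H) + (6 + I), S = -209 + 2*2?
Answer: 250210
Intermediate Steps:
S = -205 (S = -209 + 4 = -205)
R(I, H) = 6 + H + 2*I (R(I, H) = (H + I) + (6 + I) = 6 + H + 2*I)
g = -20 (g = -8 - 12 = -20)
j(D, Y) = Y*(6 + D + 3*Y) (j(D, Y) = Y*((6 + Y + 2*Y) + D) = Y*((6 + 3*Y) + D) = Y*(6 + D + 3*Y))
(j(-4, g) + S)*262 = (-20*(6 - 4 + 3*(-20)) - 205)*262 = (-20*(6 - 4 - 60) - 205)*262 = (-20*(-58) - 205)*262 = (1160 - 205)*262 = 955*262 = 250210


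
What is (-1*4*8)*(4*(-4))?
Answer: 512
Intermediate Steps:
(-1*4*8)*(4*(-4)) = -4*8*(-16) = -32*(-16) = 512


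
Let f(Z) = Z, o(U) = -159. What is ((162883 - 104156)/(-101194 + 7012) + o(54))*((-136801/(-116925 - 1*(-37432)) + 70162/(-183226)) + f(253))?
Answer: -2531450357280188855/62353554493458 ≈ -40598.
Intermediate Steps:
((162883 - 104156)/(-101194 + 7012) + o(54))*((-136801/(-116925 - 1*(-37432)) + 70162/(-183226)) + f(253)) = ((162883 - 104156)/(-101194 + 7012) - 159)*((-136801/(-116925 - 1*(-37432)) + 70162/(-183226)) + 253) = (58727/(-94182) - 159)*((-136801/(-116925 + 37432) + 70162*(-1/183226)) + 253) = (58727*(-1/94182) - 159)*((-136801/(-79493) - 35081/91613) + 253) = (-58727/94182 - 159)*((-136801*(-1/79493) - 35081/91613) + 253) = -15033665*((136801/79493 - 35081/91613) + 253)/94182 = -15033665*(9744056080/7282592209 + 253)/94182 = -15033665/94182*1852239884957/7282592209 = -2531450357280188855/62353554493458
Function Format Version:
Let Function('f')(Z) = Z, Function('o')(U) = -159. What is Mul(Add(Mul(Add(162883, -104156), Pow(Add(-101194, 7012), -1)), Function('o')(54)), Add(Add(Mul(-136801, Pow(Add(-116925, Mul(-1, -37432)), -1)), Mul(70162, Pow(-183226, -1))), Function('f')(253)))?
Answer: Rational(-2531450357280188855, 62353554493458) ≈ -40598.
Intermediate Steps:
Mul(Add(Mul(Add(162883, -104156), Pow(Add(-101194, 7012), -1)), Function('o')(54)), Add(Add(Mul(-136801, Pow(Add(-116925, Mul(-1, -37432)), -1)), Mul(70162, Pow(-183226, -1))), Function('f')(253))) = Mul(Add(Mul(Add(162883, -104156), Pow(Add(-101194, 7012), -1)), -159), Add(Add(Mul(-136801, Pow(Add(-116925, Mul(-1, -37432)), -1)), Mul(70162, Pow(-183226, -1))), 253)) = Mul(Add(Mul(58727, Pow(-94182, -1)), -159), Add(Add(Mul(-136801, Pow(Add(-116925, 37432), -1)), Mul(70162, Rational(-1, 183226))), 253)) = Mul(Add(Mul(58727, Rational(-1, 94182)), -159), Add(Add(Mul(-136801, Pow(-79493, -1)), Rational(-35081, 91613)), 253)) = Mul(Add(Rational(-58727, 94182), -159), Add(Add(Mul(-136801, Rational(-1, 79493)), Rational(-35081, 91613)), 253)) = Mul(Rational(-15033665, 94182), Add(Add(Rational(136801, 79493), Rational(-35081, 91613)), 253)) = Mul(Rational(-15033665, 94182), Add(Rational(9744056080, 7282592209), 253)) = Mul(Rational(-15033665, 94182), Rational(1852239884957, 7282592209)) = Rational(-2531450357280188855, 62353554493458)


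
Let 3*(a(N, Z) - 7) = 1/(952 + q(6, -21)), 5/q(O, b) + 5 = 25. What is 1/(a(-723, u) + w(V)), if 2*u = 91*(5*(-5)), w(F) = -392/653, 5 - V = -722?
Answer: 7461831/47756045 ≈ 0.15625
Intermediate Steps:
q(O, b) = ¼ (q(O, b) = 5/(-5 + 25) = 5/20 = 5*(1/20) = ¼)
V = 727 (V = 5 - 1*(-722) = 5 + 722 = 727)
w(F) = -392/653 (w(F) = -392*1/653 = -392/653)
u = -2275/2 (u = (91*(5*(-5)))/2 = (91*(-25))/2 = (½)*(-2275) = -2275/2 ≈ -1137.5)
a(N, Z) = 79993/11427 (a(N, Z) = 7 + 1/(3*(952 + ¼)) = 7 + 1/(3*(3809/4)) = 7 + (⅓)*(4/3809) = 7 + 4/11427 = 79993/11427)
1/(a(-723, u) + w(V)) = 1/(79993/11427 - 392/653) = 1/(47756045/7461831) = 7461831/47756045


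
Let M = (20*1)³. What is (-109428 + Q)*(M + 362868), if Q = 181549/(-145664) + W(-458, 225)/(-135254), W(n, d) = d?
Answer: -99945936008946547619/2462704832 ≈ -4.0584e+10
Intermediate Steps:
M = 8000 (M = 20³ = 8000)
Q = -12294001423/9850819328 (Q = 181549/(-145664) + 225/(-135254) = 181549*(-1/145664) + 225*(-1/135254) = -181549/145664 - 225/135254 = -12294001423/9850819328 ≈ -1.2480)
(-109428 + Q)*(M + 362868) = (-109428 - 12294001423/9850819328)*(8000 + 362868) = -1077967751425807/9850819328*370868 = -99945936008946547619/2462704832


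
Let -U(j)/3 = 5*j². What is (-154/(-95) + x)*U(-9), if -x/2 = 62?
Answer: 2825118/19 ≈ 1.4869e+5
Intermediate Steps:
x = -124 (x = -2*62 = -124)
U(j) = -15*j²
(-154/(-95) + x)*U(-9) = (-154/(-95) - 124)*(-15*(-9)²) = (-154*(-1/95) - 124)*(-15*81) = (154/95 - 124)*(-1215) = -11626/95*(-1215) = 2825118/19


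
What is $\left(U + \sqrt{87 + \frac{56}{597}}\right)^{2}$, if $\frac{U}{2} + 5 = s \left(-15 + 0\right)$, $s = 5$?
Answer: $\frac{\left(95520 - \sqrt{31041015}\right)^{2}}{356409} \approx 22701.0$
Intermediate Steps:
$U = -160$ ($U = -10 + 2 \cdot 5 \left(-15 + 0\right) = -10 + 2 \cdot 5 \left(-15\right) = -10 + 2 \left(-75\right) = -10 - 150 = -160$)
$\left(U + \sqrt{87 + \frac{56}{597}}\right)^{2} = \left(-160 + \sqrt{87 + \frac{56}{597}}\right)^{2} = \left(-160 + \sqrt{\frac{51995}{597}}\right)^{2} = \left(-160 + \frac{\sqrt{31041015}}{597}\right)^{2}$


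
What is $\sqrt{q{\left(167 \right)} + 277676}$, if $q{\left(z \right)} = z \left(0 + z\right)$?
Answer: $\sqrt{305565} \approx 552.78$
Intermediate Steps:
$q{\left(z \right)} = z^{2}$ ($q{\left(z \right)} = z z = z^{2}$)
$\sqrt{q{\left(167 \right)} + 277676} = \sqrt{167^{2} + 277676} = \sqrt{27889 + 277676} = \sqrt{305565}$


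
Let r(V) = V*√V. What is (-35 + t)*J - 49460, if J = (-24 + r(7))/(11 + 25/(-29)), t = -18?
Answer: -2417392/49 - 1537*√7/42 ≈ -49431.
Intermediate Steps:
r(V) = V^(3/2)
J = -116/49 + 29*√7/42 (J = (-24 + 7^(3/2))/(11 + 25/(-29)) = (-24 + 7*√7)/(11 + 25*(-1/29)) = (-24 + 7*√7)/(11 - 25/29) = (-24 + 7*√7)/(294/29) = (-24 + 7*√7)*(29/294) = -116/49 + 29*√7/42 ≈ -0.54052)
(-35 + t)*J - 49460 = (-35 - 18)*(-116/49 + 29*√7/42) - 49460 = -53*(-116/49 + 29*√7/42) - 49460 = (6148/49 - 1537*√7/42) - 49460 = -2417392/49 - 1537*√7/42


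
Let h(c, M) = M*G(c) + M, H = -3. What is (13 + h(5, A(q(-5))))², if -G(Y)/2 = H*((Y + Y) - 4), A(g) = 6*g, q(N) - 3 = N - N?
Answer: 461041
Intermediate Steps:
q(N) = 3 (q(N) = 3 + (N - N) = 3 + 0 = 3)
G(Y) = -24 + 12*Y (G(Y) = -(-6)*((Y + Y) - 4) = -(-6)*(2*Y - 4) = -(-6)*(-4 + 2*Y) = -2*(12 - 6*Y) = -24 + 12*Y)
h(c, M) = M + M*(-24 + 12*c) (h(c, M) = M*(-24 + 12*c) + M = M + M*(-24 + 12*c))
(13 + h(5, A(q(-5))))² = (13 + (6*3)*(-23 + 12*5))² = (13 + 18*(-23 + 60))² = (13 + 18*37)² = (13 + 666)² = 679² = 461041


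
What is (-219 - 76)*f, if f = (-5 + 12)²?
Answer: -14455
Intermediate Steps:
f = 49 (f = 7² = 49)
(-219 - 76)*f = (-219 - 76)*49 = -295*49 = -14455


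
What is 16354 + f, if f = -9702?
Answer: 6652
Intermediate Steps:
16354 + f = 16354 - 9702 = 6652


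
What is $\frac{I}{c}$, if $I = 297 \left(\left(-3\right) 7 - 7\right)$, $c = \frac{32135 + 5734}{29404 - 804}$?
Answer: $- \frac{6098400}{971} \approx -6280.5$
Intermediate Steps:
$c = \frac{2913}{2200}$ ($c = \frac{37869}{28600} = 37869 \cdot \frac{1}{28600} = \frac{2913}{2200} \approx 1.3241$)
$I = -8316$ ($I = 297 \left(-21 - 7\right) = 297 \left(-28\right) = -8316$)
$\frac{I}{c} = - \frac{8316}{\frac{2913}{2200}} = \left(-8316\right) \frac{2200}{2913} = - \frac{6098400}{971}$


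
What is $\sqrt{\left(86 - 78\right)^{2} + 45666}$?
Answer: $\sqrt{45730} \approx 213.85$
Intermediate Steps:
$\sqrt{\left(86 - 78\right)^{2} + 45666} = \sqrt{8^{2} + 45666} = \sqrt{64 + 45666} = \sqrt{45730}$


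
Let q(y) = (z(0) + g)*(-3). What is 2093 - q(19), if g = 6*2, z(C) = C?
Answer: 2129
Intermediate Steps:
g = 12
q(y) = -36 (q(y) = (0 + 12)*(-3) = 12*(-3) = -36)
2093 - q(19) = 2093 - 1*(-36) = 2093 + 36 = 2129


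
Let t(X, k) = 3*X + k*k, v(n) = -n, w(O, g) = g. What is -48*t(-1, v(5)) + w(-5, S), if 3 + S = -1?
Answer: -1060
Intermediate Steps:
S = -4 (S = -3 - 1 = -4)
t(X, k) = k**2 + 3*X (t(X, k) = 3*X + k**2 = k**2 + 3*X)
-48*t(-1, v(5)) + w(-5, S) = -48*((-1*5)**2 + 3*(-1)) - 4 = -48*((-5)**2 - 3) - 4 = -48*(25 - 3) - 4 = -48*22 - 4 = -1056 - 4 = -1060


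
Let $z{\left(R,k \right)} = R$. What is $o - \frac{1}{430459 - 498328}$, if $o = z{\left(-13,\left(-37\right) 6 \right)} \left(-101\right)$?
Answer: $\frac{89111998}{67869} \approx 1313.0$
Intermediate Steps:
$o = 1313$ ($o = \left(-13\right) \left(-101\right) = 1313$)
$o - \frac{1}{430459 - 498328} = 1313 - \frac{1}{430459 - 498328} = 1313 - \frac{1}{-67869} = 1313 - - \frac{1}{67869} = 1313 + \frac{1}{67869} = \frac{89111998}{67869}$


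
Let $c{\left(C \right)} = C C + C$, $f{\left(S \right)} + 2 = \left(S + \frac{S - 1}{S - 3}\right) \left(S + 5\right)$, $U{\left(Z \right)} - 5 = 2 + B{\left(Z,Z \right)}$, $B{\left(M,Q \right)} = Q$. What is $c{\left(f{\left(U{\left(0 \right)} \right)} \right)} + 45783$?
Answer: $55883$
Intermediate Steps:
$U{\left(Z \right)} = 7 + Z$ ($U{\left(Z \right)} = 5 + \left(2 + Z\right) = 7 + Z$)
$f{\left(S \right)} = -2 + \left(5 + S\right) \left(S + \frac{-1 + S}{-3 + S}\right)$ ($f{\left(S \right)} = -2 + \left(S + \frac{S - 1}{S - 3}\right) \left(S + 5\right) = -2 + \left(S + \frac{-1 + S}{-3 + S}\right) \left(5 + S\right) = -2 + \left(5 + S\right) \left(S + \frac{-1 + S}{-3 + S}\right)$)
$c{\left(C \right)} = C + C^{2}$ ($c{\left(C \right)} = C^{2} + C = C + C^{2}$)
$c{\left(f{\left(U{\left(0 \right)} \right)} \right)} + 45783 = \frac{1 + \left(7 + 0\right)^{3} - 13 \left(7 + 0\right) + 3 \left(7 + 0\right)^{2}}{-3 + \left(7 + 0\right)} \left(1 + \frac{1 + \left(7 + 0\right)^{3} - 13 \left(7 + 0\right) + 3 \left(7 + 0\right)^{2}}{-3 + \left(7 + 0\right)}\right) + 45783 = \frac{1 + 7^{3} - 91 + 3 \cdot 7^{2}}{-3 + 7} \left(1 + \frac{1 + 7^{3} - 91 + 3 \cdot 7^{2}}{-3 + 7}\right) + 45783 = \frac{1 + 343 - 91 + 3 \cdot 49}{4} \left(1 + \frac{1 + 343 - 91 + 3 \cdot 49}{4}\right) + 45783 = \frac{1 + 343 - 91 + 147}{4} \left(1 + \frac{1 + 343 - 91 + 147}{4}\right) + 45783 = \frac{1}{4} \cdot 400 \left(1 + \frac{1}{4} \cdot 400\right) + 45783 = 100 \left(1 + 100\right) + 45783 = 100 \cdot 101 + 45783 = 10100 + 45783 = 55883$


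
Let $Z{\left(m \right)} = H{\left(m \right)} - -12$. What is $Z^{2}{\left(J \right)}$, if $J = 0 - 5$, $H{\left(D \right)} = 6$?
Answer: $324$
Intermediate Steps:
$J = -5$
$Z{\left(m \right)} = 18$ ($Z{\left(m \right)} = 6 - -12 = 6 + 12 = 18$)
$Z^{2}{\left(J \right)} = 18^{2} = 324$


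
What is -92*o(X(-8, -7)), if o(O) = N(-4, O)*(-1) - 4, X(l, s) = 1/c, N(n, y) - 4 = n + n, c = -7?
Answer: 0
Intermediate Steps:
N(n, y) = 4 + 2*n (N(n, y) = 4 + (n + n) = 4 + 2*n)
X(l, s) = -⅐ (X(l, s) = 1/(-7) = -⅐)
o(O) = 0 (o(O) = (4 + 2*(-4))*(-1) - 4 = (4 - 8)*(-1) - 4 = -4*(-1) - 4 = 4 - 4 = 0)
-92*o(X(-8, -7)) = -92*0 = 0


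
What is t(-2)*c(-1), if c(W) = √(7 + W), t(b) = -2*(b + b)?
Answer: 8*√6 ≈ 19.596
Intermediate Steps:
t(b) = -4*b
t(-2)*c(-1) = (-4*(-2))*√(7 - 1) = 8*√6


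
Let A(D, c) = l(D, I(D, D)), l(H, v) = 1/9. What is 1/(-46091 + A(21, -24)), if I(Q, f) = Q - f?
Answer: -9/414818 ≈ -2.1696e-5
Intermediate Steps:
l(H, v) = ⅑
A(D, c) = ⅑
1/(-46091 + A(21, -24)) = 1/(-46091 + ⅑) = 1/(-414818/9) = -9/414818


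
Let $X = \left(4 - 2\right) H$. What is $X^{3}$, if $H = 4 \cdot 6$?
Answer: $110592$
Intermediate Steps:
$H = 24$
$X = 48$ ($X = \left(4 - 2\right) 24 = 2 \cdot 24 = 48$)
$X^{3} = 48^{3} = 110592$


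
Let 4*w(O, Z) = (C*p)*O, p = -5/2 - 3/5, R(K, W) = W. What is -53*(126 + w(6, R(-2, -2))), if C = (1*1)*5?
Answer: -21783/4 ≈ -5445.8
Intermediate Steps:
C = 5 (C = 1*5 = 5)
p = -31/10 (p = -5*1/2 - 3*1/5 = -5/2 - 3/5 = -31/10 ≈ -3.1000)
w(O, Z) = -31*O/8 (w(O, Z) = ((5*(-31/10))*O)/4 = (-31*O/2)/4 = -31*O/8)
-53*(126 + w(6, R(-2, -2))) = -53*(126 - 31/8*6) = -53*(126 - 93/4) = -53*411/4 = -21783/4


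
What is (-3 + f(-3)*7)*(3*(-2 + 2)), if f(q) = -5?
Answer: 0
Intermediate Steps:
(-3 + f(-3)*7)*(3*(-2 + 2)) = (-3 - 5*7)*(3*(-2 + 2)) = (-3 - 35)*(3*0) = -38*0 = 0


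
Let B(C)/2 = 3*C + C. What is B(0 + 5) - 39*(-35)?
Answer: 1405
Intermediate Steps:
B(C) = 8*C (B(C) = 2*(3*C + C) = 2*(4*C) = 8*C)
B(0 + 5) - 39*(-35) = 8*(0 + 5) - 39*(-35) = 8*5 + 1365 = 40 + 1365 = 1405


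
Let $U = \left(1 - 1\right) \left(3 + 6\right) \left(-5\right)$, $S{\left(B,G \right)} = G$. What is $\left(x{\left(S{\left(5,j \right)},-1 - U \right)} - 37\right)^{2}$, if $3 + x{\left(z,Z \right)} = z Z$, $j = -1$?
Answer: $1521$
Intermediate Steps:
$U = 0$ ($U = 0 \cdot 9 \left(-5\right) = 0 \left(-45\right) = 0$)
$x{\left(z,Z \right)} = -3 + Z z$ ($x{\left(z,Z \right)} = -3 + z Z = -3 + Z z$)
$\left(x{\left(S{\left(5,j \right)},-1 - U \right)} - 37\right)^{2} = \left(\left(-3 + \left(-1 - 0\right) \left(-1\right)\right) - 37\right)^{2} = \left(\left(-3 + \left(-1 + 0\right) \left(-1\right)\right) - 37\right)^{2} = \left(\left(-3 - -1\right) - 37\right)^{2} = \left(\left(-3 + 1\right) - 37\right)^{2} = \left(-2 - 37\right)^{2} = \left(-39\right)^{2} = 1521$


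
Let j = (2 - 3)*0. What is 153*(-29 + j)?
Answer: -4437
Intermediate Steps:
j = 0 (j = -1*0 = 0)
153*(-29 + j) = 153*(-29 + 0) = 153*(-29) = -4437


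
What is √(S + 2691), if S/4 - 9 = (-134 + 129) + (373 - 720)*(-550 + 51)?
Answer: √695319 ≈ 833.86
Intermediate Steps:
S = 692628 (S = 36 + 4*((-134 + 129) + (373 - 720)*(-550 + 51)) = 36 + 4*(-5 - 347*(-499)) = 36 + 4*(-5 + 173153) = 36 + 4*173148 = 36 + 692592 = 692628)
√(S + 2691) = √(692628 + 2691) = √695319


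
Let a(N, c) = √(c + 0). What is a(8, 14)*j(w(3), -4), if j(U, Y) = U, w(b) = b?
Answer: 3*√14 ≈ 11.225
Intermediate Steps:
a(N, c) = √c
a(8, 14)*j(w(3), -4) = √14*3 = 3*√14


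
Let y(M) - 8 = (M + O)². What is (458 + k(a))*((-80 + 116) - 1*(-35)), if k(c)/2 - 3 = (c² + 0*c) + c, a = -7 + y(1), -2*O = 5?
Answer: 279243/8 ≈ 34905.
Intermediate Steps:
O = -5/2 (O = -½*5 = -5/2 ≈ -2.5000)
y(M) = 8 + (-5/2 + M)² (y(M) = 8 + (M - 5/2)² = 8 + (-5/2 + M)²)
a = 13/4 (a = -7 + (8 + (-5 + 2*1)²/4) = -7 + (8 + (-5 + 2)²/4) = -7 + (8 + (¼)*(-3)²) = -7 + (8 + (¼)*9) = -7 + (8 + 9/4) = -7 + 41/4 = 13/4 ≈ 3.2500)
k(c) = 6 + 2*c + 2*c² (k(c) = 6 + 2*((c² + 0*c) + c) = 6 + 2*((c² + 0) + c) = 6 + 2*(c² + c) = 6 + 2*(c + c²) = 6 + (2*c + 2*c²) = 6 + 2*c + 2*c²)
(458 + k(a))*((-80 + 116) - 1*(-35)) = (458 + (6 + 2*(13/4) + 2*(13/4)²))*((-80 + 116) - 1*(-35)) = (458 + (6 + 13/2 + 2*(169/16)))*(36 + 35) = (458 + (6 + 13/2 + 169/8))*71 = (458 + 269/8)*71 = (3933/8)*71 = 279243/8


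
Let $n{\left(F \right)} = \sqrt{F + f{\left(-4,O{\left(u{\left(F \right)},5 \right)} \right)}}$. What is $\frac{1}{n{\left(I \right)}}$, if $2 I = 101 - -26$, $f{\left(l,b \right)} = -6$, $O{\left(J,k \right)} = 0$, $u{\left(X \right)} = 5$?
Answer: $\frac{\sqrt{230}}{115} \approx 0.13188$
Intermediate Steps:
$I = \frac{127}{2}$ ($I = \frac{101 - -26}{2} = \frac{101 + 26}{2} = \frac{1}{2} \cdot 127 = \frac{127}{2} \approx 63.5$)
$n{\left(F \right)} = \sqrt{-6 + F}$ ($n{\left(F \right)} = \sqrt{F - 6} = \sqrt{-6 + F}$)
$\frac{1}{n{\left(I \right)}} = \frac{1}{\sqrt{-6 + \frac{127}{2}}} = \frac{1}{\sqrt{\frac{115}{2}}} = \frac{1}{\frac{1}{2} \sqrt{230}} = \frac{\sqrt{230}}{115}$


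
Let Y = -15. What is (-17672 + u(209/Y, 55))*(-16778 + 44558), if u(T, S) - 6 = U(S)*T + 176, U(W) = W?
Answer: -507160940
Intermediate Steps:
u(T, S) = 182 + S*T (u(T, S) = 6 + (S*T + 176) = 6 + (176 + S*T) = 182 + S*T)
(-17672 + u(209/Y, 55))*(-16778 + 44558) = (-17672 + (182 + 55*(209/(-15))))*(-16778 + 44558) = (-17672 + (182 + 55*(209*(-1/15))))*27780 = (-17672 + (182 + 55*(-209/15)))*27780 = (-17672 + (182 - 2299/3))*27780 = (-17672 - 1753/3)*27780 = -54769/3*27780 = -507160940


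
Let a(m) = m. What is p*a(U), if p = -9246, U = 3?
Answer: -27738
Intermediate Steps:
p*a(U) = -9246*3 = -27738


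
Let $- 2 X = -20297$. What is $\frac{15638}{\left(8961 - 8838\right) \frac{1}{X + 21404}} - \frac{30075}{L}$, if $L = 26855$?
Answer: $\frac{21545913100}{5371} \approx 4.0115 \cdot 10^{6}$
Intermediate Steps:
$X = \frac{20297}{2}$ ($X = \left(- \frac{1}{2}\right) \left(-20297\right) = \frac{20297}{2} \approx 10149.0$)
$\frac{15638}{\left(8961 - 8838\right) \frac{1}{X + 21404}} - \frac{30075}{L} = \frac{15638}{\left(8961 - 8838\right) \frac{1}{\frac{20297}{2} + 21404}} - \frac{30075}{26855} = \frac{15638}{123 \frac{1}{\frac{63105}{2}}} - \frac{6015}{5371} = \frac{15638}{123 \cdot \frac{2}{63105}} - \frac{6015}{5371} = \frac{15638}{\frac{82}{21035}} - \frac{6015}{5371} = 15638 \cdot \frac{21035}{82} - \frac{6015}{5371} = \frac{164472665}{41} - \frac{6015}{5371} = \frac{21545913100}{5371}$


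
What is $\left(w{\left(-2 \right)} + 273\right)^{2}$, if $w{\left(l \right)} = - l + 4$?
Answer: $77841$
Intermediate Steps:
$w{\left(l \right)} = 4 - l$
$\left(w{\left(-2 \right)} + 273\right)^{2} = \left(\left(4 - -2\right) + 273\right)^{2} = \left(\left(4 + 2\right) + 273\right)^{2} = \left(6 + 273\right)^{2} = 279^{2} = 77841$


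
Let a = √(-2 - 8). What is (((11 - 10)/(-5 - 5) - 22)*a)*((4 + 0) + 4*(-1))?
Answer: 0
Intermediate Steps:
a = I*√10 (a = √(-10) = I*√10 ≈ 3.1623*I)
(((11 - 10)/(-5 - 5) - 22)*a)*((4 + 0) + 4*(-1)) = (((11 - 10)/(-5 - 5) - 22)*(I*√10))*((4 + 0) + 4*(-1)) = ((1/(-10) - 22)*(I*√10))*(4 - 4) = ((1*(-⅒) - 22)*(I*√10))*0 = ((-⅒ - 22)*(I*√10))*0 = -221*I*√10/10*0 = 0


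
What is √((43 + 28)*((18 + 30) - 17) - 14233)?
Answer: 16*I*√47 ≈ 109.69*I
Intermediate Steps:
√((43 + 28)*((18 + 30) - 17) - 14233) = √(71*(48 - 17) - 14233) = √(71*31 - 14233) = √(2201 - 14233) = √(-12032) = 16*I*√47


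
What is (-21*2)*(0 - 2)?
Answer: 84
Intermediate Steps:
(-21*2)*(0 - 2) = -42*(-2) = 84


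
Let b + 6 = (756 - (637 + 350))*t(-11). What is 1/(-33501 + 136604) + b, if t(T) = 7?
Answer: -167336168/103103 ≈ -1623.0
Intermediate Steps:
b = -1623 (b = -6 + (756 - (637 + 350))*7 = -6 + (756 - 1*987)*7 = -6 + (756 - 987)*7 = -6 - 231*7 = -6 - 1617 = -1623)
1/(-33501 + 136604) + b = 1/(-33501 + 136604) - 1623 = 1/103103 - 1623 = -167336168/103103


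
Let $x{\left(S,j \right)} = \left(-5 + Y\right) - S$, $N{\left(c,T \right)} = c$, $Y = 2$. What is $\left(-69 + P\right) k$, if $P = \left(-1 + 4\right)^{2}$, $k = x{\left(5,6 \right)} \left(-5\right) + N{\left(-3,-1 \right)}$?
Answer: $-2220$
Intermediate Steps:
$x{\left(S,j \right)} = -3 - S$ ($x{\left(S,j \right)} = \left(-5 + 2\right) - S = -3 - S$)
$k = 37$ ($k = \left(-3 - 5\right) \left(-5\right) - 3 = \left(-8\right) \left(-5\right) - 3 = 40 - 3 = 37$)
$P = 9$ ($P = 3^{2} = 9$)
$\left(-69 + P\right) k = \left(-69 + 9\right) 37 = \left(-60\right) 37 = -2220$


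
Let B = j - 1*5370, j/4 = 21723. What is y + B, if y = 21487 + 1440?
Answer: 104449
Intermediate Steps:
j = 86892 (j = 4*21723 = 86892)
y = 22927
B = 81522 (B = 86892 - 1*5370 = 86892 - 5370 = 81522)
y + B = 22927 + 81522 = 104449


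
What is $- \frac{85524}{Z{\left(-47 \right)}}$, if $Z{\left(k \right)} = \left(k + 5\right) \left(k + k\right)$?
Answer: $- \frac{7127}{329} \approx -21.663$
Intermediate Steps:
$Z{\left(k \right)} = 2 k \left(5 + k\right)$ ($Z{\left(k \right)} = \left(5 + k\right) 2 k = 2 k \left(5 + k\right)$)
$- \frac{85524}{Z{\left(-47 \right)}} = - \frac{85524}{2 \left(-47\right) \left(5 - 47\right)} = - \frac{85524}{2 \left(-47\right) \left(-42\right)} = - \frac{85524}{3948} = \left(-85524\right) \frac{1}{3948} = - \frac{7127}{329}$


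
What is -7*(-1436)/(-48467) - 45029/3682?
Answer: -2219432007/178455494 ≈ -12.437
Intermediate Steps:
-7*(-1436)/(-48467) - 45029/3682 = 10052*(-1/48467) - 45029*1/3682 = -10052/48467 - 45029/3682 = -2219432007/178455494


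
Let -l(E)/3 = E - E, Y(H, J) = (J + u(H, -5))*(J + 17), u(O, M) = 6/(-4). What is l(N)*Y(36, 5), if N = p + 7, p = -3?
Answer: 0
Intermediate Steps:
u(O, M) = -3/2 (u(O, M) = 6*(-¼) = -3/2)
Y(H, J) = (17 + J)*(-3/2 + J) (Y(H, J) = (J - 3/2)*(J + 17) = (-3/2 + J)*(17 + J) = (17 + J)*(-3/2 + J))
N = 4 (N = -3 + 7 = 4)
l(E) = 0 (l(E) = -3*(E - E) = -3*0 = 0)
l(N)*Y(36, 5) = 0*(-51/2 + 5² + (31/2)*5) = 0*(-51/2 + 25 + 155/2) = 0*77 = 0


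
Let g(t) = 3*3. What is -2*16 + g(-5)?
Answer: -23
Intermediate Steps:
g(t) = 9
-2*16 + g(-5) = -2*16 + 9 = -32 + 9 = -23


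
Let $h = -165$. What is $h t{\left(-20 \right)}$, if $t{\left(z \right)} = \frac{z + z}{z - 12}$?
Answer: $- \frac{825}{4} \approx -206.25$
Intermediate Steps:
$t{\left(z \right)} = \frac{2 z}{-12 + z}$
$h t{\left(-20 \right)} = - 165 \cdot 2 \left(-20\right) \frac{1}{-12 - 20} = - 165 \cdot 2 \left(-20\right) \frac{1}{-32} = - 165 \cdot 2 \left(-20\right) \left(- \frac{1}{32}\right) = \left(-165\right) \frac{5}{4} = - \frac{825}{4}$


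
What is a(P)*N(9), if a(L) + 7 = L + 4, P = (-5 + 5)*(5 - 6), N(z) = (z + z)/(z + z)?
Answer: -3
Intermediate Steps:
N(z) = 1 (N(z) = (2*z)/((2*z)) = (2*z)*(1/(2*z)) = 1)
P = 0 (P = 0*(-1) = 0)
a(L) = -3 + L (a(L) = -7 + (L + 4) = -7 + (4 + L) = -3 + L)
a(P)*N(9) = (-3 + 0)*1 = -3*1 = -3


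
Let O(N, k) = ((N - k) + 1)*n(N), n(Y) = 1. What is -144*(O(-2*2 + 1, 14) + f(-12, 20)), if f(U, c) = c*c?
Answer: -55296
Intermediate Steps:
O(N, k) = 1 + N - k (O(N, k) = ((N - k) + 1)*1 = (1 + N - k)*1 = 1 + N - k)
f(U, c) = c²
-144*(O(-2*2 + 1, 14) + f(-12, 20)) = -144*((1 + (-2*2 + 1) - 1*14) + 20²) = -144*((1 + (-4 + 1) - 14) + 400) = -144*((1 - 3 - 14) + 400) = -144*(-16 + 400) = -144*384 = -55296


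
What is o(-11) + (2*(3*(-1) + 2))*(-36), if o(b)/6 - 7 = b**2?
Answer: 840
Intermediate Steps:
o(b) = 42 + 6*b**2
o(-11) + (2*(3*(-1) + 2))*(-36) = (42 + 6*(-11)**2) + (2*(3*(-1) + 2))*(-36) = (42 + 6*121) + (2*(-3 + 2))*(-36) = (42 + 726) + (2*(-1))*(-36) = 768 - 2*(-36) = 768 + 72 = 840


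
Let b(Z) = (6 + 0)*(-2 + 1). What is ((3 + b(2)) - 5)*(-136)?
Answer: 1088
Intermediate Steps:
b(Z) = -6 (b(Z) = 6*(-1) = -6)
((3 + b(2)) - 5)*(-136) = ((3 - 6) - 5)*(-136) = (-3 - 5)*(-136) = -8*(-136) = 1088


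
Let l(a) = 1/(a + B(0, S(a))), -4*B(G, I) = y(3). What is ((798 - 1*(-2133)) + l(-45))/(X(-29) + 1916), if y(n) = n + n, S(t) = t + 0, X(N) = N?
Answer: 272581/175491 ≈ 1.5532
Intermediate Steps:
S(t) = t
y(n) = 2*n
B(G, I) = -3/2
l(a) = 1/(-3/2 + a) (l(a) = 1/(a - 3/2) = 1/(-3/2 + a))
((798 - 1*(-2133)) + l(-45))/(X(-29) + 1916) = ((798 - 1*(-2133)) + 2/(-3 + 2*(-45)))/(-29 + 1916) = ((798 + 2133) + 2/(-3 - 90))/1887 = (2931 + 2/(-93))*(1/1887) = (2931 + 2*(-1/93))*(1/1887) = (2931 - 2/93)*(1/1887) = (272581/93)*(1/1887) = 272581/175491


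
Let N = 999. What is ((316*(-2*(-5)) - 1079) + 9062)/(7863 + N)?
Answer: 11143/8862 ≈ 1.2574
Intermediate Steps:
((316*(-2*(-5)) - 1079) + 9062)/(7863 + N) = ((316*(-2*(-5)) - 1079) + 9062)/(7863 + 999) = ((316*10 - 1079) + 9062)/8862 = ((3160 - 1079) + 9062)*(1/8862) = (2081 + 9062)*(1/8862) = 11143*(1/8862) = 11143/8862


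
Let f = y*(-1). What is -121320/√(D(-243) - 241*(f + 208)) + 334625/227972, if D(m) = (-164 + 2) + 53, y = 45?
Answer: 334625/227972 + 15165*I*√2462/1231 ≈ 1.4678 + 611.26*I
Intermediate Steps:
D(m) = -109 (D(m) = -162 + 53 = -109)
f = -45 (f = 45*(-1) = -45)
-121320/√(D(-243) - 241*(f + 208)) + 334625/227972 = -121320/√(-109 - 241*(-45 + 208)) + 334625/227972 = -121320/√(-109 - 241*163) + 334625*(1/227972) = -121320/√(-109 - 39283) + 334625/227972 = -121320*(-I*√2462/9848) + 334625/227972 = -(-15165)*I*√2462/1231 + 334625/227972 = 15165*I*√2462/1231 + 334625/227972 = 334625/227972 + 15165*I*√2462/1231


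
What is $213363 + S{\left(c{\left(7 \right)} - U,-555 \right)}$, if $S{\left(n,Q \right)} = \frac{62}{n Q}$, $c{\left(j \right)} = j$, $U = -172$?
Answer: $\frac{21196547173}{99345} \approx 2.1336 \cdot 10^{5}$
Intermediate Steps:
$S{\left(n,Q \right)} = \frac{62}{Q n}$
$213363 + S{\left(c{\left(7 \right)} - U,-555 \right)} = 213363 + \frac{62}{\left(-555\right) \left(7 - -172\right)} = 213363 + 62 \left(- \frac{1}{555}\right) \frac{1}{7 + 172} = 213363 + 62 \left(- \frac{1}{555}\right) \frac{1}{179} = 213363 - \frac{62}{99345} = \frac{21196547173}{99345}$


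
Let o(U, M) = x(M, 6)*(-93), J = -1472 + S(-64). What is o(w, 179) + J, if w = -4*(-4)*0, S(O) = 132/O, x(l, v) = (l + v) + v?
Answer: -307793/16 ≈ -19237.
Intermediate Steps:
x(l, v) = l + 2*v
J = -23585/16 (J = -1472 + 132/(-64) = -1472 + 132*(-1/64) = -1472 - 33/16 = -23585/16 ≈ -1474.1)
w = 0 (w = 16*0 = 0)
o(U, M) = -1116 - 93*M (o(U, M) = (M + 2*6)*(-93) = (M + 12)*(-93) = (12 + M)*(-93) = -1116 - 93*M)
o(w, 179) + J = (-1116 - 93*179) - 23585/16 = (-1116 - 16647) - 23585/16 = -17763 - 23585/16 = -307793/16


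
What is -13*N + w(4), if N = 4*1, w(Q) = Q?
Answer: -48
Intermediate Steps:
N = 4
-13*N + w(4) = -13*4 + 4 = -52 + 4 = -48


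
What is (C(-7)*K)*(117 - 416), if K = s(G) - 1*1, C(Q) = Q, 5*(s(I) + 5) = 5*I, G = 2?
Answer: -8372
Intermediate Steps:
s(I) = -5 + I (s(I) = -5 + (5*I)/5 = -5 + I)
K = -4 (K = (-5 + 2) - 1*1 = -3 - 1 = -4)
(C(-7)*K)*(117 - 416) = (-7*(-4))*(117 - 416) = 28*(-299) = -8372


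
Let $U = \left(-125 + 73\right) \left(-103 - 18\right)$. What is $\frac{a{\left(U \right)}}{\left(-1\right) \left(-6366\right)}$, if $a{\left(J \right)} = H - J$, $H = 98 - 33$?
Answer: $- \frac{6227}{6366} \approx -0.97817$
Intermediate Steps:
$U = 6292$ ($U = \left(-52\right) \left(-121\right) = 6292$)
$H = 65$ ($H = 98 - 33 = 65$)
$a{\left(J \right)} = 65 - J$
$\frac{a{\left(U \right)}}{\left(-1\right) \left(-6366\right)} = \frac{65 - 6292}{\left(-1\right) \left(-6366\right)} = \frac{65 - 6292}{6366} = \left(-6227\right) \frac{1}{6366} = - \frac{6227}{6366}$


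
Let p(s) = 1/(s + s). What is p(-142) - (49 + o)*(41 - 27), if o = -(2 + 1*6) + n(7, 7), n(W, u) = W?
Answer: -190849/284 ≈ -672.00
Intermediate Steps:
o = -1 (o = -(2 + 1*6) + 7 = -(2 + 6) + 7 = -1*8 + 7 = -8 + 7 = -1)
p(s) = 1/(2*s)
p(-142) - (49 + o)*(41 - 27) = (½)/(-142) - (49 - 1)*(41 - 27) = (½)*(-1/142) - 48*14 = -1/284 - 1*672 = -1/284 - 672 = -190849/284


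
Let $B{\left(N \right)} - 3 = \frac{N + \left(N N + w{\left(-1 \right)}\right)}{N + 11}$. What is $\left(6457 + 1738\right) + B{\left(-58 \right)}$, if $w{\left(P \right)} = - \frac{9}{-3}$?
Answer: $\frac{381997}{47} \approx 8127.6$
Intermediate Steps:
$w{\left(P \right)} = 3$ ($w{\left(P \right)} = \left(-9\right) \left(- \frac{1}{3}\right) = 3$)
$B{\left(N \right)} = 3 + \frac{3 + N + N^{2}}{11 + N}$ ($B{\left(N \right)} = 3 + \frac{N + \left(N N + 3\right)}{N + 11} = 3 + \frac{N + \left(N^{2} + 3\right)}{11 + N} = 3 + \frac{N + \left(3 + N^{2}\right)}{11 + N} = 3 + \frac{3 + N + N^{2}}{11 + N}$)
$\left(6457 + 1738\right) + B{\left(-58 \right)} = \left(6457 + 1738\right) + \frac{36 + \left(-58\right)^{2} + 4 \left(-58\right)}{11 - 58} = 8195 + \frac{36 + 3364 - 232}{-47} = 8195 - \frac{3168}{47} = \frac{381997}{47}$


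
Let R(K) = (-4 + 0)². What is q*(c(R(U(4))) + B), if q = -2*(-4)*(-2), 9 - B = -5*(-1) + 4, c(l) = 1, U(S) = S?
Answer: -16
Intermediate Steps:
R(K) = 16 (R(K) = (-4)² = 16)
B = 0 (B = 9 - (-5*(-1) + 4) = 9 - (5 + 4) = 9 - 1*9 = 9 - 9 = 0)
q = -16 (q = 8*(-2) = -16)
q*(c(R(U(4))) + B) = -16*(1 + 0) = -16*1 = -16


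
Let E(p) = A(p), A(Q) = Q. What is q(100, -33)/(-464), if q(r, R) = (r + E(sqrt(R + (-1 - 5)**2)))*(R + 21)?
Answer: 75/29 + 3*sqrt(3)/116 ≈ 2.6310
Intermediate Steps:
E(p) = p
q(r, R) = (21 + R)*(r + sqrt(36 + R)) (q(r, R) = (r + sqrt(R + (-1 - 5)**2))*(R + 21) = (r + sqrt(R + (-6)**2))*(21 + R) = (r + sqrt(R + 36))*(21 + R) = (r + sqrt(36 + R))*(21 + R) = (21 + R)*(r + sqrt(36 + R)))
q(100, -33)/(-464) = (21*100 + 21*sqrt(36 - 33) - 33*100 - 33*sqrt(36 - 33))/(-464) = (2100 + 21*sqrt(3) - 3300 - 33*sqrt(3))*(-1/464) = (-1200 - 12*sqrt(3))*(-1/464) = 75/29 + 3*sqrt(3)/116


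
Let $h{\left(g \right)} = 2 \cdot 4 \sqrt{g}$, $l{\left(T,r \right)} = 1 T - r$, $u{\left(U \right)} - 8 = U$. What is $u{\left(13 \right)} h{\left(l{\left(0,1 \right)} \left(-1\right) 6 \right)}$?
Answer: $168 \sqrt{6} \approx 411.51$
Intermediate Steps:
$u{\left(U \right)} = 8 + U$
$l{\left(T,r \right)} = T - r$
$h{\left(g \right)} = 8 \sqrt{g}$
$u{\left(13 \right)} h{\left(l{\left(0,1 \right)} \left(-1\right) 6 \right)} = \left(8 + 13\right) 8 \sqrt{\left(0 - 1\right) \left(-1\right) 6} = 21 \cdot 8 \sqrt{\left(0 - 1\right) \left(-1\right) 6} = 21 \cdot 8 \sqrt{\left(-1\right) \left(-1\right) 6} = 21 \cdot 8 \sqrt{1 \cdot 6} = 21 \cdot 8 \sqrt{6} = 168 \sqrt{6}$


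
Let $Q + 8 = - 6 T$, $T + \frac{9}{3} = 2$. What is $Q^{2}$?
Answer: $4$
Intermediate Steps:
$T = -1$ ($T = -3 + 2 = -1$)
$Q = -2$ ($Q = -8 - -6 = -8 + 6 = -2$)
$Q^{2} = \left(-2\right)^{2} = 4$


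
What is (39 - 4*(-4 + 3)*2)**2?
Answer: 2209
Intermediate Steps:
(39 - 4*(-4 + 3)*2)**2 = (39 - (-4)*2)**2 = (39 - 4*(-2))**2 = (39 + 8)**2 = 47**2 = 2209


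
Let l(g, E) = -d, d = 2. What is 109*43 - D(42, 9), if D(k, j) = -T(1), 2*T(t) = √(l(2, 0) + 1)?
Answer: 4687 + I/2 ≈ 4687.0 + 0.5*I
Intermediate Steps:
l(g, E) = -2 (l(g, E) = -1*2 = -2)
T(t) = I/2 (T(t) = √(-2 + 1)/2 = √(-1)/2 = I/2)
D(k, j) = -I/2
109*43 - D(42, 9) = 109*43 - (-1)*I/2 = 4687 + I/2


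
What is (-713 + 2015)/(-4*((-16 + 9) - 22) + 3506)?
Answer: 651/1811 ≈ 0.35947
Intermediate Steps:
(-713 + 2015)/(-4*((-16 + 9) - 22) + 3506) = 1302/(-4*(-7 - 22) + 3506) = 1302/(-4*(-29) + 3506) = 1302/(116 + 3506) = 1302/3622 = 1302*(1/3622) = 651/1811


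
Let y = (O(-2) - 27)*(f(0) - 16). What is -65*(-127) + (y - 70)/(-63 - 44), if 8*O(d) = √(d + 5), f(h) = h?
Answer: 882923/107 + 2*√3/107 ≈ 8251.7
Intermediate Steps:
O(d) = √(5 + d)/8 (O(d) = √(d + 5)/8 = √(5 + d)/8)
y = 432 - 2*√3 (y = (√(5 - 2)/8 - 27)*(0 - 16) = (√3/8 - 27)*(-16) = (-27 + √3/8)*(-16) = 432 - 2*√3 ≈ 428.54)
-65*(-127) + (y - 70)/(-63 - 44) = -65*(-127) + ((432 - 2*√3) - 70)/(-63 - 44) = 8255 + (362 - 2*√3)/(-107) = 8255 + (362 - 2*√3)*(-1/107) = 8255 + (-362/107 + 2*√3/107) = 882923/107 + 2*√3/107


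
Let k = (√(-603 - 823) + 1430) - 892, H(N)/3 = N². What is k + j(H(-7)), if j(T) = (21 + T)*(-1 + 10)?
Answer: 2050 + I*√1426 ≈ 2050.0 + 37.762*I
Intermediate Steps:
H(N) = 3*N²
j(T) = 189 + 9*T (j(T) = (21 + T)*9 = 189 + 9*T)
k = 538 + I*√1426 (k = (√(-1426) + 1430) - 892 = (I*√1426 + 1430) - 892 = (1430 + I*√1426) - 892 = 538 + I*√1426 ≈ 538.0 + 37.762*I)
k + j(H(-7)) = (538 + I*√1426) + (189 + 9*(3*(-7)²)) = (538 + I*√1426) + (189 + 9*(3*49)) = (538 + I*√1426) + (189 + 9*147) = (538 + I*√1426) + (189 + 1323) = (538 + I*√1426) + 1512 = 2050 + I*√1426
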